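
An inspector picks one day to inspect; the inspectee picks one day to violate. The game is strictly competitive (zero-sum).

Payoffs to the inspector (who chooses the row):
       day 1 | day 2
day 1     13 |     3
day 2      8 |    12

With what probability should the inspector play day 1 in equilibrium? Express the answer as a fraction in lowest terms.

Row minima are 3 and 8, so the inspector's maximin is 8; column maxima are 13 and 12, so the inspectee's minimax is 12. These differ, so the equilibrium is in mixed strategies.
Let the inspector play day 1 with probability p. The inspectee is indifferent when 13p + 8(1−p) = 3p + 12(1−p), giving p = 2/7.

2/7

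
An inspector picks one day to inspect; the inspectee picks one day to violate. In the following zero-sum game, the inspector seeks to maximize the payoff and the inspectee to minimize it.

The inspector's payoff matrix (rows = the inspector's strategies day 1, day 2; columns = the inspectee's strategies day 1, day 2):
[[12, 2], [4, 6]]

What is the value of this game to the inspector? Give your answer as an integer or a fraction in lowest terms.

Row minima are 2 and 4, so the inspector's maximin is 4; column maxima are 12 and 6, so the inspectee's minimax is 6. These differ, so the equilibrium is in mixed strategies.
Let the inspector play day 1 with probability p. The inspectee is indifferent when 12p + 4(1−p) = 2p + 6(1−p), giving p = 1/6.
Let the inspectee play day 1 with probability q. The inspector is indifferent when 12q + 2(1−q) = 4q + 6(1−q), giving q = 1/3.
The value is 12·(1/3) + (2)·(2/3) = 16/3.

16/3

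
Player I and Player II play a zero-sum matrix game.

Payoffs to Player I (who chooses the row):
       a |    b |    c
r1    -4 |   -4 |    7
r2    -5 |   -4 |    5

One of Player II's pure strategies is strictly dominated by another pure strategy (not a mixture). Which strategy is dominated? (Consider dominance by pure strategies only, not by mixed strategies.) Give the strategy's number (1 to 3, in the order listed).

3

Player II prefers columns that give Player I less. Compare c with a: -4 < 7, -5 < 5.
So a strictly dominates c for Player II; c is strictly dominated.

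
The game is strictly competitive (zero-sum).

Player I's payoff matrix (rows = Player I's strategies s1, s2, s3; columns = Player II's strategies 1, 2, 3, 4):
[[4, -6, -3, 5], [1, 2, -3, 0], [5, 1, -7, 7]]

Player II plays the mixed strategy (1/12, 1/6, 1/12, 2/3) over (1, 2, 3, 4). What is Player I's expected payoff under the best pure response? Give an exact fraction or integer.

s1: (4)·(1/12) + (-6)·(1/6) + (-3)·(1/12) + (5)·(2/3) = 29/12.
s2: (1)·(1/12) + (2)·(1/6) + (-3)·(1/12) + (0)·(2/3) = 1/6.
s3: (5)·(1/12) + (1)·(1/6) + (-7)·(1/12) + (7)·(2/3) = 14/3.
The best pure response is s3 with expected payoff 14/3.

14/3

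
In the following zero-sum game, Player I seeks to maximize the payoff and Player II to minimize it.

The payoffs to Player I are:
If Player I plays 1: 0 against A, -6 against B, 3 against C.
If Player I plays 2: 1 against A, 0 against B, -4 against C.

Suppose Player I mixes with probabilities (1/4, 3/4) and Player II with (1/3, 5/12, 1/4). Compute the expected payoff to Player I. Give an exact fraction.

-15/16

Against (1/3, 5/12, 1/4), each row's expected payoff is 1: -7/4; 2: -2/3.
Taking the (1/4, 3/4)-weighted average: (1/4)·(-7/4) + (3/4)·(-2/3) = -15/16.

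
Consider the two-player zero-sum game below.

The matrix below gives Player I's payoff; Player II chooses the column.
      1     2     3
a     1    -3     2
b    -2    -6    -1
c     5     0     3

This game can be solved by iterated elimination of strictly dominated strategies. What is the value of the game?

Row a is strictly dominated by row c (5>1, 0>-3, 3>2); eliminate a.
Column 1 is strictly dominated by 2 for Player II (-6<-2, 0<5); eliminate 1.
Column 3 is strictly dominated by 2 for Player II (-6<-1, 0<3); eliminate 3.
Row b is strictly dominated by row c (0>-6); eliminate b.
Only (c, 2) remains, with payoff 0.

0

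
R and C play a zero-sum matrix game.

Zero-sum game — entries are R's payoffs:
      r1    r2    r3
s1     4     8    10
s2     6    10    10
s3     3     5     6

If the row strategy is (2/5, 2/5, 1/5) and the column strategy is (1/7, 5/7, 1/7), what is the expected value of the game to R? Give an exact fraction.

Against (1/7, 5/7, 1/7), each row's expected payoff is s1: 54/7; s2: 66/7; s3: 34/7.
Taking the (2/5, 2/5, 1/5)-weighted average: (2/5)·(54/7) + (2/5)·(66/7) + (1/5)·(34/7) = 274/35.

274/35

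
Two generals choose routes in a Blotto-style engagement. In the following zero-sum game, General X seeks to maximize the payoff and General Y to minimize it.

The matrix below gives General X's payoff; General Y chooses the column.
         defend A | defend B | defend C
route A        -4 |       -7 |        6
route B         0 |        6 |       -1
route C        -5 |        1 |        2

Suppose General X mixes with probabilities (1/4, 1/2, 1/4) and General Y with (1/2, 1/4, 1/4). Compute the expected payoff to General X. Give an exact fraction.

Against (1/2, 1/4, 1/4), each row's expected payoff is route A: -9/4; route B: 5/4; route C: -7/4.
Taking the (1/4, 1/2, 1/4)-weighted average: (1/4)·(-9/4) + (1/2)·(5/4) + (1/4)·(-7/4) = -3/8.

-3/8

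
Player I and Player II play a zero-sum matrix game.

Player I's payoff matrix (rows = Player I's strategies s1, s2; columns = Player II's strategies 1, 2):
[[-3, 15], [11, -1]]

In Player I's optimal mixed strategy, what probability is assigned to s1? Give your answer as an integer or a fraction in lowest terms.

2/5

Row minima are -3 and -1, so Player I's maximin is -1; column maxima are 11 and 15, so Player II's minimax is 11. These differ, so the equilibrium is in mixed strategies.
Let Player I play s1 with probability p. Player II is indifferent when −3p + 11(1−p) = 15p − (1−p), giving p = 2/5.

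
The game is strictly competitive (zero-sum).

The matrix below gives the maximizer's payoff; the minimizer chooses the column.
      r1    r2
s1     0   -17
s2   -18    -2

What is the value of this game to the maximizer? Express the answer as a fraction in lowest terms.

-102/11

Row minima are -17 and -18, so the maximizer's maximin is -17; column maxima are 0 and -2, so the minimizer's minimax is -2. These differ, so the equilibrium is in mixed strategies.
Let the maximizer play s1 with probability p. The minimizer is indifferent when −18(1−p) = −17p − 2(1−p), giving p = 16/33.
Let the minimizer play r1 with probability q. The maximizer is indifferent when −17(1−q) = −18q − 2(1−q), giving q = 5/11.
The value is 0·(5/11) + (-17)·(6/11) = -102/11.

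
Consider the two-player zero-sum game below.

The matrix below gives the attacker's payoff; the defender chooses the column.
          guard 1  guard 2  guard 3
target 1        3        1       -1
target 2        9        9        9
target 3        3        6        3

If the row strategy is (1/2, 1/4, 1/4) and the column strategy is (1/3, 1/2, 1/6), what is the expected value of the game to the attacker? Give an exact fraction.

97/24

Against (1/3, 1/2, 1/6), each row's expected payoff is target 1: 4/3; target 2: 9; target 3: 9/2.
Taking the (1/2, 1/4, 1/4)-weighted average: (1/2)·(4/3) + (1/4)·(9) + (1/4)·(9/2) = 97/24.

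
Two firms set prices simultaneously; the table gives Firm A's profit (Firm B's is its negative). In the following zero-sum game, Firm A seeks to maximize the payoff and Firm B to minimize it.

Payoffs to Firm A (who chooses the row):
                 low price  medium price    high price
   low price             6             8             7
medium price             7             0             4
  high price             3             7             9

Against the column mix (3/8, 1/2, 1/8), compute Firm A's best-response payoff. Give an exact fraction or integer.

57/8

low price: (6)·(3/8) + (8)·(1/2) + (7)·(1/8) = 57/8.
medium price: (7)·(3/8) + (0)·(1/2) + (4)·(1/8) = 25/8.
high price: (3)·(3/8) + (7)·(1/2) + (9)·(1/8) = 23/4.
The best pure response is low price with expected payoff 57/8.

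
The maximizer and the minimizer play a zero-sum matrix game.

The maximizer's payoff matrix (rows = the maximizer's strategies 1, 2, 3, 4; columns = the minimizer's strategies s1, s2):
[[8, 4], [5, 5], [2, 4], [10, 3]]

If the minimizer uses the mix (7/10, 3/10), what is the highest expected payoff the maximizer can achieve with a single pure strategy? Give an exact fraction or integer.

1: (8)·(7/10) + (4)·(3/10) = 34/5.
2: (5)·(7/10) + (5)·(3/10) = 5.
3: (2)·(7/10) + (4)·(3/10) = 13/5.
4: (10)·(7/10) + (3)·(3/10) = 79/10.
The best pure response is 4 with expected payoff 79/10.

79/10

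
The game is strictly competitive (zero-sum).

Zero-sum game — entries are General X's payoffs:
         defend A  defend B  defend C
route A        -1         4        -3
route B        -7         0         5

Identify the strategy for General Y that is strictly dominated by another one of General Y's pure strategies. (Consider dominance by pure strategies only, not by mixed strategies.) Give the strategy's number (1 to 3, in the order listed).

2

General Y prefers columns that give General X less. Compare defend B with defend A: -1 < 4, -7 < 0.
So defend A strictly dominates defend B for General Y; defend B is strictly dominated.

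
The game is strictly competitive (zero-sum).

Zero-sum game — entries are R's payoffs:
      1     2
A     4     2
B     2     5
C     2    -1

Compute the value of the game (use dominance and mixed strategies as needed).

16/5

Row C is strictly dominated by row A, so R never plays it.
The remaining 2×2 game on (A, B) × (1, 2) has no saddle point. Let R play A with probability p; indifference gives 4p + 2(1−p) = 2p + 5(1−p), so p = 3/5.
Similarly C's optimal q on 1 is 3/5, and the value is 4·(3/5) + (2)·(2/5) = 16/5.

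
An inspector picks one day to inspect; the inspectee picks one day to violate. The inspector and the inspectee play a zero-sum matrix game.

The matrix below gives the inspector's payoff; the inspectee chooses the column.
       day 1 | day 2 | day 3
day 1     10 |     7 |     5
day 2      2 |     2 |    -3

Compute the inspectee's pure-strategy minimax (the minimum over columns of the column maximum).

5

The worst case (largest entry) in each column is day 1: 10, day 2: 7, day 3: 5.
The best (smallest) of these is 5.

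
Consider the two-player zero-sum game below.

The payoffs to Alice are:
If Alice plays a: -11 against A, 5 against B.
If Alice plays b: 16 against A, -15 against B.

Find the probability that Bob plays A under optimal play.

Row minima are -11 and -15, so Alice's maximin is -11; column maxima are 16 and 5, so Bob's minimax is 5. These differ, so the equilibrium is in mixed strategies.
Let Bob play A with probability q. Alice is indifferent when −11q + 5(1−q) = 16q − 15(1−q), giving q = 20/47.

20/47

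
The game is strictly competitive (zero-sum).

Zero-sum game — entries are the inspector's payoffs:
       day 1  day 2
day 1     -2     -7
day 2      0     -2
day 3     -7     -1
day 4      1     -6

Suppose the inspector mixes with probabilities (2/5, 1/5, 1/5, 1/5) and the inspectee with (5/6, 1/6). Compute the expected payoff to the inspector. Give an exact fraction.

Against (5/6, 1/6), each row's expected payoff is day 1: -17/6; day 2: -1/3; day 3: -6; day 4: -1/6.
Taking the (2/5, 1/5, 1/5, 1/5)-weighted average: (2/5)·(-17/6) + (1/5)·(-1/3) + (1/5)·(-6) + (1/5)·(-1/6) = -73/30.

-73/30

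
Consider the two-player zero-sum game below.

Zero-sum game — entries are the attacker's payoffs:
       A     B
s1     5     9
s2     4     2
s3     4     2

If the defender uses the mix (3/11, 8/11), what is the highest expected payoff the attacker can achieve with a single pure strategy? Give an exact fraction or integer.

s1: (5)·(3/11) + (9)·(8/11) = 87/11.
s2: (4)·(3/11) + (2)·(8/11) = 28/11.
s3: (4)·(3/11) + (2)·(8/11) = 28/11.
The best pure response is s1 with expected payoff 87/11.

87/11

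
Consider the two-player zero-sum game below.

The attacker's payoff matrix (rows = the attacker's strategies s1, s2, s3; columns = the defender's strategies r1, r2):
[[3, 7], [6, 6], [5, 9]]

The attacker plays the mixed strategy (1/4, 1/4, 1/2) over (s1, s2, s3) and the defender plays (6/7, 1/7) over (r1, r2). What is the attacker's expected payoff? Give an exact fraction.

Against (6/7, 1/7), each row's expected payoff is s1: 25/7; s2: 6; s3: 39/7.
Taking the (1/4, 1/4, 1/2)-weighted average: (1/4)·(25/7) + (1/4)·(6) + (1/2)·(39/7) = 145/28.

145/28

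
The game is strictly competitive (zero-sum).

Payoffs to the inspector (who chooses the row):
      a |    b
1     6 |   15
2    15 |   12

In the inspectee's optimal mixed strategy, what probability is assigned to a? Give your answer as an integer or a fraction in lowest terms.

Row minima are 6 and 12, so the inspector's maximin is 12; column maxima are 15 and 15, so the inspectee's minimax is 15. These differ, so the equilibrium is in mixed strategies.
Let the inspectee play a with probability q. The inspector is indifferent when 6q + 15(1−q) = 15q + 12(1−q), giving q = 1/4.

1/4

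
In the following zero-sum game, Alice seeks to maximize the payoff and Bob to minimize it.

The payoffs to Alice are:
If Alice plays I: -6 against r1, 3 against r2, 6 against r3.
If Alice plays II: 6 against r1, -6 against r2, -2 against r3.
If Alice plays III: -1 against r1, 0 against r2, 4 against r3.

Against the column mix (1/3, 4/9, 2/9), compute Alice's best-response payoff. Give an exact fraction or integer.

I: (-6)·(1/3) + (3)·(4/9) + (6)·(2/9) = 2/3.
II: (6)·(1/3) + (-6)·(4/9) + (-2)·(2/9) = -10/9.
III: (-1)·(1/3) + (0)·(4/9) + (4)·(2/9) = 5/9.
The best pure response is I with expected payoff 2/3.

2/3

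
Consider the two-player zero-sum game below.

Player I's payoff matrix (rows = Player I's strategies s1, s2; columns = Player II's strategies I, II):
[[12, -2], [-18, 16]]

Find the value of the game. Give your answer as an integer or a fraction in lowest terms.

Row minima are -2 and -18, so Player I's maximin is -2; column maxima are 12 and 16, so Player II's minimax is 12. These differ, so the equilibrium is in mixed strategies.
Let Player I play s1 with probability p. Player II is indifferent when 12p − 18(1−p) = −2p + 16(1−p), giving p = 17/24.
Let Player II play I with probability q. Player I is indifferent when 12q − 2(1−q) = −18q + 16(1−q), giving q = 3/8.
The value is 12·(3/8) + (-2)·(5/8) = 13/4.

13/4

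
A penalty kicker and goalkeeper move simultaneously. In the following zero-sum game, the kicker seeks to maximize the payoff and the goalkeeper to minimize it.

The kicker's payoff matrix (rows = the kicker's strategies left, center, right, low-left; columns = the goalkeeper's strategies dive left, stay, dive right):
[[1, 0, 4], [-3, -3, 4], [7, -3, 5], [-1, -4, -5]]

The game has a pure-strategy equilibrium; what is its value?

Row minima: 0, -3, -3, -5 → the kicker's maximin is 0.
Column maxima: 7, 0, 5 → the goalkeeper's minimax is 0.
They coincide at (left, stay), so the value is 0.

0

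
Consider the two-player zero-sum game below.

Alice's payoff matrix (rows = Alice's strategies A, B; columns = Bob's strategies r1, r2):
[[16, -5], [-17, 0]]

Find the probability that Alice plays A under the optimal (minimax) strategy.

Row minima are -5 and -17, so Alice's maximin is -5; column maxima are 16 and 0, so Bob's minimax is 0. These differ, so the equilibrium is in mixed strategies.
Let Alice play A with probability p. Bob is indifferent when 16p − 17(1−p) = −5p, giving p = 17/38.

17/38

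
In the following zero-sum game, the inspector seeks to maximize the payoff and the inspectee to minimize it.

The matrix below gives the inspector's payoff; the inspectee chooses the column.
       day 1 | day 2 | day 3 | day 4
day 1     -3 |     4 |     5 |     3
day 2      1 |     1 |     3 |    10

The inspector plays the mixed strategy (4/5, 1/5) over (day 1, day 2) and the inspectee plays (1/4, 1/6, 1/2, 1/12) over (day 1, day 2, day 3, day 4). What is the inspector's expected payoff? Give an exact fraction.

161/60

Against (1/4, 1/6, 1/2, 1/12), each row's expected payoff is day 1: 8/3; day 2: 11/4.
Taking the (4/5, 1/5)-weighted average: (4/5)·(8/3) + (1/5)·(11/4) = 161/60.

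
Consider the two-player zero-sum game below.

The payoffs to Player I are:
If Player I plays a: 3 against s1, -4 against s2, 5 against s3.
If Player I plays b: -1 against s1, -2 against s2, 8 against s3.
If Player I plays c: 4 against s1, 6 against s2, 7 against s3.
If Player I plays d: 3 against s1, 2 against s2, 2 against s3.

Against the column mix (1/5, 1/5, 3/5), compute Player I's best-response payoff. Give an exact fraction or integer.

31/5

a: (3)·(1/5) + (-4)·(1/5) + (5)·(3/5) = 14/5.
b: (-1)·(1/5) + (-2)·(1/5) + (8)·(3/5) = 21/5.
c: (4)·(1/5) + (6)·(1/5) + (7)·(3/5) = 31/5.
d: (3)·(1/5) + (2)·(1/5) + (2)·(3/5) = 11/5.
The best pure response is c with expected payoff 31/5.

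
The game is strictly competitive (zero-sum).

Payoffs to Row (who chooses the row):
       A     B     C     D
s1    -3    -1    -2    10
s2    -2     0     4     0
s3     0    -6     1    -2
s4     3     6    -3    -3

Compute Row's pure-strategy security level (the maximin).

-2

The worst-case payoff for each row is s1: -3, s2: -2, s3: -6, s4: -3.
The best of these is -2.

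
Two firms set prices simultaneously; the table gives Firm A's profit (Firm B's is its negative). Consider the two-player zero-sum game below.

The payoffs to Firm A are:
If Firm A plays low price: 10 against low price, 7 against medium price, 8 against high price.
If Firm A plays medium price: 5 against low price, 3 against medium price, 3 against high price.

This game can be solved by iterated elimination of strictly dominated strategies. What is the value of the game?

Row medium price is strictly dominated by row low price (10>5, 7>3, 8>3); eliminate medium price.
Column low price is strictly dominated by medium price for Firm B (7<10); eliminate low price.
Column high price is strictly dominated by medium price for Firm B (7<8); eliminate high price.
Only (low price, medium price) remains, with payoff 7.

7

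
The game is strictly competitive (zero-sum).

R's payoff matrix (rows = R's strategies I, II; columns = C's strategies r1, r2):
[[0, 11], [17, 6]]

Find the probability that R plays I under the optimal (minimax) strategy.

Row minima are 0 and 6, so R's maximin is 6; column maxima are 17 and 11, so C's minimax is 11. These differ, so the equilibrium is in mixed strategies.
Let R play I with probability p. C is indifferent when 17(1−p) = 11p + 6(1−p), giving p = 1/2.

1/2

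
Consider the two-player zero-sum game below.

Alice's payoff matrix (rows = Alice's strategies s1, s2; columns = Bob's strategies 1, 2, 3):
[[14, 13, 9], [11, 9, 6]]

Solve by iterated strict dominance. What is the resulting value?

Column 1 is strictly dominated by 2 for Bob (13<14, 9<11); eliminate 1.
Column 2 is strictly dominated by 3 for Bob (9<13, 6<9); eliminate 2.
Row s2 is strictly dominated by row s1 (9>6); eliminate s2.
Only (s1, 3) remains, with payoff 9.

9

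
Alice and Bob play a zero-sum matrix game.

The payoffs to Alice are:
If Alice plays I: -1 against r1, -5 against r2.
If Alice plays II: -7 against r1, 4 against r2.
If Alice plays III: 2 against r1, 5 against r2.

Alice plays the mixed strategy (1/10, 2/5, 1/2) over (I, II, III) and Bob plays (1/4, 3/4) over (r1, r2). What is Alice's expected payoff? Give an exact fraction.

Against (1/4, 3/4), each row's expected payoff is I: -4; II: 5/4; III: 17/4.
Taking the (1/10, 2/5, 1/2)-weighted average: (1/10)·(-4) + (2/5)·(5/4) + (1/2)·(17/4) = 89/40.

89/40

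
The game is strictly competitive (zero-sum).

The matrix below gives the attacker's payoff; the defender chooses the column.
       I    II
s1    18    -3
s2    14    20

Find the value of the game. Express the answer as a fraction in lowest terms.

Row minima are -3 and 14, so the attacker's maximin is 14; column maxima are 18 and 20, so the defender's minimax is 18. These differ, so the equilibrium is in mixed strategies.
Let the attacker play s1 with probability p. The defender is indifferent when 18p + 14(1−p) = −3p + 20(1−p), giving p = 2/9.
Let the defender play I with probability q. The attacker is indifferent when 18q − 3(1−q) = 14q + 20(1−q), giving q = 23/27.
The value is 18·(23/27) + (-3)·(4/27) = 134/9.

134/9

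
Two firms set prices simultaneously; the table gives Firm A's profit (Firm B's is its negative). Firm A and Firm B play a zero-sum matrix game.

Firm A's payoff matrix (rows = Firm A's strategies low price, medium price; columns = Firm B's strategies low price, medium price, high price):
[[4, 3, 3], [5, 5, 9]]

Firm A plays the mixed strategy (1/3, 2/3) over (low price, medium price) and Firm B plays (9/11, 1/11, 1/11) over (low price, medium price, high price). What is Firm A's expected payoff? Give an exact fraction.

160/33

Against (9/11, 1/11, 1/11), each row's expected payoff is low price: 42/11; medium price: 59/11.
Taking the (1/3, 2/3)-weighted average: (1/3)·(42/11) + (2/3)·(59/11) = 160/33.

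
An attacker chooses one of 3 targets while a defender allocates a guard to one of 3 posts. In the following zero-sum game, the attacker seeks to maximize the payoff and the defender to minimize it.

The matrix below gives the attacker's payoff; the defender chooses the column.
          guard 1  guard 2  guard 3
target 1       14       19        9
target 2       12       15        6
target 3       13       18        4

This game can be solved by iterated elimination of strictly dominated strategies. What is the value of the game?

Row target 2 is strictly dominated by row target 1 (14>12, 19>15, 9>6); eliminate target 2.
Column guard 2 is strictly dominated by guard 1 for the defender (14<19, 13<18); eliminate guard 2.
Row target 3 is strictly dominated by row target 1 (14>13, 9>4); eliminate target 3.
Column guard 1 is strictly dominated by guard 3 for the defender (9<14); eliminate guard 1.
Only (target 1, guard 3) remains, with payoff 9.

9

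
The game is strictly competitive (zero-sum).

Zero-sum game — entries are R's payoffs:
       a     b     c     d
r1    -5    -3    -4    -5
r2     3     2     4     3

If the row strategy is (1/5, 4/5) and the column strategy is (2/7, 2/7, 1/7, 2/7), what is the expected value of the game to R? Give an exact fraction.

10/7

Against (2/7, 2/7, 1/7, 2/7), each row's expected payoff is r1: -30/7; r2: 20/7.
Taking the (1/5, 4/5)-weighted average: (1/5)·(-30/7) + (4/5)·(20/7) = 10/7.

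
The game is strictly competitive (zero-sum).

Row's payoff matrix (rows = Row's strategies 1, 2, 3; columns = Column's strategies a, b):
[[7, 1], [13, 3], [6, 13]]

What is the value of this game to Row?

Row 1 is strictly dominated by row 2, so Row never plays it.
The remaining 2×2 game on (2, 3) × (a, b) has no saddle point. Let Row play 2 with probability p; indifference gives 13p + 6(1−p) = 3p + 13(1−p), so p = 7/17.
Similarly Column's optimal q on a is 10/17, and the value is 13·(10/17) + (3)·(7/17) = 151/17.

151/17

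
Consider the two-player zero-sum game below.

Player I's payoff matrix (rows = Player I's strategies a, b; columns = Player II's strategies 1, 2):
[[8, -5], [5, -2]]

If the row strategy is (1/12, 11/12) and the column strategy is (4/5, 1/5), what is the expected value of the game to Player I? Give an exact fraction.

Against (4/5, 1/5), each row's expected payoff is a: 27/5; b: 18/5.
Taking the (1/12, 11/12)-weighted average: (1/12)·(27/5) + (11/12)·(18/5) = 15/4.

15/4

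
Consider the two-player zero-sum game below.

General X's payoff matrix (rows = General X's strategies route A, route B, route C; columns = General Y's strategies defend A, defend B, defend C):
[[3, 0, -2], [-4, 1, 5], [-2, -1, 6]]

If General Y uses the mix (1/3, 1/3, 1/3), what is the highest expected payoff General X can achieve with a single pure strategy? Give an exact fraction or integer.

1

route A: (3)·(1/3) + (0)·(1/3) + (-2)·(1/3) = 1/3.
route B: (-4)·(1/3) + (1)·(1/3) + (5)·(1/3) = 2/3.
route C: (-2)·(1/3) + (-1)·(1/3) + (6)·(1/3) = 1.
The best pure response is route C with expected payoff 1.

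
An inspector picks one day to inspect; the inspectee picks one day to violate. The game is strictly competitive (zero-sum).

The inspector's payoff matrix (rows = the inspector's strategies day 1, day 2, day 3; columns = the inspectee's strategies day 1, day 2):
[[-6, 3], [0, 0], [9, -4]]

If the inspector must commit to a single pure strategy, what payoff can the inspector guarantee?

0

The worst-case payoff for each row is day 1: -6, day 2: 0, day 3: -4.
The best of these is 0.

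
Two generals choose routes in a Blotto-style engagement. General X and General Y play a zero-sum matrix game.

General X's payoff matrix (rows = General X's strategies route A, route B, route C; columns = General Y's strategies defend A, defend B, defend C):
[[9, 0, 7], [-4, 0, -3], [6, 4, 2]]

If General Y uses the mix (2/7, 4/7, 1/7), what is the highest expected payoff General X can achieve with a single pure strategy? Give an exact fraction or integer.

30/7

route A: (9)·(2/7) + (0)·(4/7) + (7)·(1/7) = 25/7.
route B: (-4)·(2/7) + (0)·(4/7) + (-3)·(1/7) = -11/7.
route C: (6)·(2/7) + (4)·(4/7) + (2)·(1/7) = 30/7.
The best pure response is route C with expected payoff 30/7.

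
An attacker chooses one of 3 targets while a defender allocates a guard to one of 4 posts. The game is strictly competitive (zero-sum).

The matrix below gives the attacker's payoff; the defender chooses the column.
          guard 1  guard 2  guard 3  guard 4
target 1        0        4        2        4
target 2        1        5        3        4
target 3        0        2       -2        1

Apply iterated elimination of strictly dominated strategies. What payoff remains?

1

Column guard 2 is strictly dominated by guard 1 for the defender (0<4, 1<5, 0<2); eliminate guard 2.
Column guard 4 is strictly dominated by guard 1 for the defender (0<4, 1<4, 0<1); eliminate guard 4.
Row target 1 is strictly dominated by row target 2 (1>0, 3>2); eliminate target 1.
Row target 3 is strictly dominated by row target 2 (1>0, 3>-2); eliminate target 3.
Column guard 3 is strictly dominated by guard 1 for the defender (1<3); eliminate guard 3.
Only (target 2, guard 1) remains, with payoff 1.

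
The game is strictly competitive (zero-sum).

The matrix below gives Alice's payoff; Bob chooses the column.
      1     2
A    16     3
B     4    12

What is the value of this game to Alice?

Row minima are 3 and 4, so Alice's maximin is 4; column maxima are 16 and 12, so Bob's minimax is 12. These differ, so the equilibrium is in mixed strategies.
Let Alice play A with probability p. Bob is indifferent when 16p + 4(1−p) = 3p + 12(1−p), giving p = 8/21.
Let Bob play 1 with probability q. Alice is indifferent when 16q + 3(1−q) = 4q + 12(1−q), giving q = 3/7.
The value is 16·(3/7) + (3)·(4/7) = 60/7.

60/7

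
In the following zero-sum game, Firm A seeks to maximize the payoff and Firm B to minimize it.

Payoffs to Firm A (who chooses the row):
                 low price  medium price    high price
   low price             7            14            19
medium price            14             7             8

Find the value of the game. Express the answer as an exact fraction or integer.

Column high price is strictly dominated by medium price for Firm B (it gives Firm A more in every row).
The remaining 2×2 game on (low price, medium price) × (low price, medium price) has no saddle point. Let Firm A play low price with probability p; indifference gives 7p + 14(1−p) = 14p + 7(1−p), so p = 1/2.
Similarly Firm B's optimal q on low price is 1/2, and the value is 7·(1/2) + (14)·(1/2) = 21/2.

21/2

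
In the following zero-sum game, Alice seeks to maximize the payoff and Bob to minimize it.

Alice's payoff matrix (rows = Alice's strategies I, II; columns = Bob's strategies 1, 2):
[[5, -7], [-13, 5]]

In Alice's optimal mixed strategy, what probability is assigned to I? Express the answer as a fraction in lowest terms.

Row minima are -7 and -13, so Alice's maximin is -7; column maxima are 5 and 5, so Bob's minimax is 5. These differ, so the equilibrium is in mixed strategies.
Let Alice play I with probability p. Bob is indifferent when 5p − 13(1−p) = −7p + 5(1−p), giving p = 3/5.

3/5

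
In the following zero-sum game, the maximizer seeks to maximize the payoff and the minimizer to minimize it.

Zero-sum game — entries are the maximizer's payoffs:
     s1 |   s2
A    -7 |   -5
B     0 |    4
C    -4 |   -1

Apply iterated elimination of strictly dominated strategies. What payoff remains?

Row A is strictly dominated by row B (0>-7, 4>-5); eliminate A.
Row C is strictly dominated by row B (0>-4, 4>-1); eliminate C.
Column s2 is strictly dominated by s1 for the minimizer (0<4); eliminate s2.
Only (B, s1) remains, with payoff 0.

0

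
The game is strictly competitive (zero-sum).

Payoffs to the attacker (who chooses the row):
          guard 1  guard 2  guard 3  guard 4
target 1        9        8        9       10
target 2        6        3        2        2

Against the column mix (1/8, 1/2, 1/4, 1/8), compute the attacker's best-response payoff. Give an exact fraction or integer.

69/8

target 1: (9)·(1/8) + (8)·(1/2) + (9)·(1/4) + (10)·(1/8) = 69/8.
target 2: (6)·(1/8) + (3)·(1/2) + (2)·(1/4) + (2)·(1/8) = 3.
The best pure response is target 1 with expected payoff 69/8.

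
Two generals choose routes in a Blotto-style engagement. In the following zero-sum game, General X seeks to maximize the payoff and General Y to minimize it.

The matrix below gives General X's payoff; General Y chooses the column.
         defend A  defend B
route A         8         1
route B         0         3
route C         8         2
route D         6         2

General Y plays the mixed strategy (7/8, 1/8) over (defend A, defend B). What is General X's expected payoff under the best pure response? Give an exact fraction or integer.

route A: (8)·(7/8) + (1)·(1/8) = 57/8.
route B: (0)·(7/8) + (3)·(1/8) = 3/8.
route C: (8)·(7/8) + (2)·(1/8) = 29/4.
route D: (6)·(7/8) + (2)·(1/8) = 11/2.
The best pure response is route C with expected payoff 29/4.

29/4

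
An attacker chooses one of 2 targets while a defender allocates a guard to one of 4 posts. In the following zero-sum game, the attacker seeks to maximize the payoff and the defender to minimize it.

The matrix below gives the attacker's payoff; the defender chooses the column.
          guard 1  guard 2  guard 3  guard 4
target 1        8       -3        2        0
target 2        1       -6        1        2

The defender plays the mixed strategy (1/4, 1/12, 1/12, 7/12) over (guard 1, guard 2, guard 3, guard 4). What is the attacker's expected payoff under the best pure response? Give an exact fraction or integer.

target 1: (8)·(1/4) + (-3)·(1/12) + (2)·(1/12) + (0)·(7/12) = 23/12.
target 2: (1)·(1/4) + (-6)·(1/12) + (1)·(1/12) + (2)·(7/12) = 1.
The best pure response is target 1 with expected payoff 23/12.

23/12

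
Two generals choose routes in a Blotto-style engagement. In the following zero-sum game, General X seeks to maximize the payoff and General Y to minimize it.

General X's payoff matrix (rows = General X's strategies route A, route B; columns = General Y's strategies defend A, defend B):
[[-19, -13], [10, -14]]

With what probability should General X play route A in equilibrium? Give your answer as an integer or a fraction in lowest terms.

Row minima are -19 and -14, so General X's maximin is -14; column maxima are 10 and -13, so General Y's minimax is -13. These differ, so the equilibrium is in mixed strategies.
Let General X play route A with probability p. General Y is indifferent when −19p + 10(1−p) = −13p − 14(1−p), giving p = 4/5.

4/5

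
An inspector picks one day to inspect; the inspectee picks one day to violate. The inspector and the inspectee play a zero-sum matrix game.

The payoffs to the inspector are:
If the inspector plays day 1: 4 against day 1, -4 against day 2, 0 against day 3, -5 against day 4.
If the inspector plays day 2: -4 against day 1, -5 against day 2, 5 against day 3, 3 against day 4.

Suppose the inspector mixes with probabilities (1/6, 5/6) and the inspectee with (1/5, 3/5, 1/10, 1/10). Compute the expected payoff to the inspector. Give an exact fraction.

-57/20

Against (1/5, 3/5, 1/10, 1/10), each row's expected payoff is day 1: -21/10; day 2: -3.
Taking the (1/6, 5/6)-weighted average: (1/6)·(-21/10) + (5/6)·(-3) = -57/20.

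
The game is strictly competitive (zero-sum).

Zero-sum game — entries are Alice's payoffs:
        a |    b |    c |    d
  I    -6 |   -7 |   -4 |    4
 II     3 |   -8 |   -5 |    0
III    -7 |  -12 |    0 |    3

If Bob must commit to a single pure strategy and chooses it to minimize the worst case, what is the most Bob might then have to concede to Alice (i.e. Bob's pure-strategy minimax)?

-7

The worst case (largest entry) in each column is a: 3, b: -7, c: 0, d: 4.
The best (smallest) of these is -7.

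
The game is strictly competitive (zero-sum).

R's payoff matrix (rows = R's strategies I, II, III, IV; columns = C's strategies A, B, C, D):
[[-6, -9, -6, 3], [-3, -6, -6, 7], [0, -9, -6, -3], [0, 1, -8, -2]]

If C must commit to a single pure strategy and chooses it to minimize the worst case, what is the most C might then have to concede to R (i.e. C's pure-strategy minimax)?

The worst case (largest entry) in each column is A: 0, B: 1, C: -6, D: 7.
The best (smallest) of these is -6.

-6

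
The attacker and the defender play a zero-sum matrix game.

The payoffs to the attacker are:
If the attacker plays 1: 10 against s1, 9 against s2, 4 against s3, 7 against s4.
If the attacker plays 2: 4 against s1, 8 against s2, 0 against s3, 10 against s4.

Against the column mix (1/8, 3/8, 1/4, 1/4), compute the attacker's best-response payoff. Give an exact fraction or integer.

1: (10)·(1/8) + (9)·(3/8) + (4)·(1/4) + (7)·(1/4) = 59/8.
2: (4)·(1/8) + (8)·(3/8) + (0)·(1/4) + (10)·(1/4) = 6.
The best pure response is 1 with expected payoff 59/8.

59/8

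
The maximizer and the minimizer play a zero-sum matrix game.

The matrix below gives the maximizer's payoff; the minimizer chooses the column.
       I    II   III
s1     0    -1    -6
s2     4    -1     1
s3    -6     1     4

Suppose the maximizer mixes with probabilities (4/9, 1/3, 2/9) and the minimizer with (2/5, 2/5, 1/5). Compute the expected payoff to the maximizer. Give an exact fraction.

-23/45

Against (2/5, 2/5, 1/5), each row's expected payoff is s1: -8/5; s2: 7/5; s3: -6/5.
Taking the (4/9, 1/3, 2/9)-weighted average: (4/9)·(-8/5) + (1/3)·(7/5) + (2/9)·(-6/5) = -23/45.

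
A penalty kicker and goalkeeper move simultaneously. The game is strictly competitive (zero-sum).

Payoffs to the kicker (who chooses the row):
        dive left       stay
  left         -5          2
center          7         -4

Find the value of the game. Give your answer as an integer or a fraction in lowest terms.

Row minima are -5 and -4, so the kicker's maximin is -4; column maxima are 7 and 2, so the goalkeeper's minimax is 2. These differ, so the equilibrium is in mixed strategies.
Let the kicker play left with probability p. The goalkeeper is indifferent when −5p + 7(1−p) = 2p − 4(1−p), giving p = 11/18.
Let the goalkeeper play dive left with probability q. The kicker is indifferent when −5q + 2(1−q) = 7q − 4(1−q), giving q = 1/3.
The value is -5·(1/3) + (2)·(2/3) = -1/3.

-1/3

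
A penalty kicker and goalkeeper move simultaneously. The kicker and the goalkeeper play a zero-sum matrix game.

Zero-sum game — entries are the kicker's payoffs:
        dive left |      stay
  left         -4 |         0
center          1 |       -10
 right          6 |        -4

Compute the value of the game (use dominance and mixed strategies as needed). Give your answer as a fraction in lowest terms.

-8/7

Row center is strictly dominated by row right, so the kicker never plays it.
The remaining 2×2 game on (left, right) × (dive left, stay) has no saddle point. Let the kicker play left with probability p; indifference gives −4p + 6(1−p) = −4(1−p), so p = 5/7.
Similarly the goalkeeper's optimal q on dive left is 2/7, and the value is -4·(2/7) + (0)·(5/7) = -8/7.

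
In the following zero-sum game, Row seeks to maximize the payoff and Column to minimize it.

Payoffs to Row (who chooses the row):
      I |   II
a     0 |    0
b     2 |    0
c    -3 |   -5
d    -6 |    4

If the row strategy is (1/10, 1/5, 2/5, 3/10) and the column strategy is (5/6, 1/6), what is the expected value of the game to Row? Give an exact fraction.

Against (5/6, 1/6), each row's expected payoff is a: 0; b: 5/3; c: -10/3; d: -13/3.
Taking the (1/10, 1/5, 2/5, 3/10)-weighted average: (1/10)·(0) + (1/5)·(5/3) + (2/5)·(-10/3) + (3/10)·(-13/3) = -23/10.

-23/10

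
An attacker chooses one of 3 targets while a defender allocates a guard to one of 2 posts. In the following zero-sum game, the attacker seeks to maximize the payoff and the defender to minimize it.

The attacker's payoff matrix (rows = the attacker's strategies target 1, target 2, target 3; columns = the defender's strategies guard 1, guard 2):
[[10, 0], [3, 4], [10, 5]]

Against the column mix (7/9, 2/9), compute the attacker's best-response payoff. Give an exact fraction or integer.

80/9

target 1: (10)·(7/9) + (0)·(2/9) = 70/9.
target 2: (3)·(7/9) + (4)·(2/9) = 29/9.
target 3: (10)·(7/9) + (5)·(2/9) = 80/9.
The best pure response is target 3 with expected payoff 80/9.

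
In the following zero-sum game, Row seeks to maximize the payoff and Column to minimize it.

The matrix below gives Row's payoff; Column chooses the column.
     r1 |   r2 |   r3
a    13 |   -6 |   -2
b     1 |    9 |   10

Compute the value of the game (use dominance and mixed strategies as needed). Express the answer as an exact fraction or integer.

41/9

Column r3 is strictly dominated by r2 for Column (it gives Row more in every row).
The remaining 2×2 game on (a, b) × (r1, r2) has no saddle point. Let Row play a with probability p; indifference gives 13p + (1−p) = −6p + 9(1−p), so p = 8/27.
Similarly Column's optimal q on r1 is 5/9, and the value is 13·(5/9) + (-6)·(4/9) = 41/9.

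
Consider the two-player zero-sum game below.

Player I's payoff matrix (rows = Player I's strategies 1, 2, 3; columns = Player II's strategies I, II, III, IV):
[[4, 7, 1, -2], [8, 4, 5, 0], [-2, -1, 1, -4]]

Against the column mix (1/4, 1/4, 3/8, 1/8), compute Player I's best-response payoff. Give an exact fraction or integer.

39/8

1: (4)·(1/4) + (7)·(1/4) + (1)·(3/8) + (-2)·(1/8) = 23/8.
2: (8)·(1/4) + (4)·(1/4) + (5)·(3/8) + (0)·(1/8) = 39/8.
3: (-2)·(1/4) + (-1)·(1/4) + (1)·(3/8) + (-4)·(1/8) = -7/8.
The best pure response is 2 with expected payoff 39/8.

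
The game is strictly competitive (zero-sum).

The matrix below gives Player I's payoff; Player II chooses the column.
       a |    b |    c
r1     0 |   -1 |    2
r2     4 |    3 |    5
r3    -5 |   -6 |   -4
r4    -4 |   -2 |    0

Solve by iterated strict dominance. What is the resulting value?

Row r1 is strictly dominated by row r2 (4>0, 3>-1, 5>2); eliminate r1.
Row r3 is strictly dominated by row r2 (4>-5, 3>-6, 5>-4); eliminate r3.
Row r4 is strictly dominated by row r2 (4>-4, 3>-2, 5>0); eliminate r4.
Column a is strictly dominated by b for Player II (3<4); eliminate a.
Column c is strictly dominated by b for Player II (3<5); eliminate c.
Only (r2, b) remains, with payoff 3.

3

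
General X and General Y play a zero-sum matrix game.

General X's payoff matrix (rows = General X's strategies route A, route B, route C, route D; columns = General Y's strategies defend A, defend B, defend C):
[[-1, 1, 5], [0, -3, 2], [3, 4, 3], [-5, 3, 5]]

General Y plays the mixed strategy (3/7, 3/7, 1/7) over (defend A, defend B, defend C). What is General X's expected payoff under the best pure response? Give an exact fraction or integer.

route A: (-1)·(3/7) + (1)·(3/7) + (5)·(1/7) = 5/7.
route B: (0)·(3/7) + (-3)·(3/7) + (2)·(1/7) = -1.
route C: (3)·(3/7) + (4)·(3/7) + (3)·(1/7) = 24/7.
route D: (-5)·(3/7) + (3)·(3/7) + (5)·(1/7) = -1/7.
The best pure response is route C with expected payoff 24/7.

24/7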